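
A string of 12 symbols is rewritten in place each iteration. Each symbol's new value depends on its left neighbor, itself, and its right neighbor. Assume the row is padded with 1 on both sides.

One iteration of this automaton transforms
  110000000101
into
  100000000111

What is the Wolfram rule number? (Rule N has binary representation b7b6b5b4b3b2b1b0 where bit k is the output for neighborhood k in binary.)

172

position 0: 111 → 1  (bit 7 = 1)
position 1: 110 → 0  (bit 6 = 0)
position 10: 101 → 1  (bit 5 = 1)
position 2: 100 → 0  (bit 4 = 0)
position 11: 011 → 1  (bit 3 = 1)
position 9: 010 → 1  (bit 2 = 1)
position 8: 001 → 0  (bit 1 = 0)
position 3: 000 → 0  (bit 0 = 0)
bits b7..b0 = 10101100 = 172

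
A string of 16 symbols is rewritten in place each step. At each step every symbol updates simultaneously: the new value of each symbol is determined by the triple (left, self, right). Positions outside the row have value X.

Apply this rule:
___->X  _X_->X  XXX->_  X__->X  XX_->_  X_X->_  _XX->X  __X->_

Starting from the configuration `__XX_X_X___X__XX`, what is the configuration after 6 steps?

step 1: X_X__X_XXX_XX_X_
step 2: __XX_X_X___X__X_
step 3: X_X__X_XXX_XX_X_  (repeats step 1; period 2)
step 6: __XX_X_X___X__X_

__XX_X_X___X__X_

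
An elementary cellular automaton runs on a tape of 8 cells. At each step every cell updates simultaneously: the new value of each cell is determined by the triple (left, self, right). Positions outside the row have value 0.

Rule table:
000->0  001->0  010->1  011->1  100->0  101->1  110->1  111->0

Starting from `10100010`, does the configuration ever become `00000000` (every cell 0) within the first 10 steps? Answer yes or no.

no

11100010
10100010  (repeats step 0; period 2)
step 10: 10100010
step 10 is 10100010, still not uniform 0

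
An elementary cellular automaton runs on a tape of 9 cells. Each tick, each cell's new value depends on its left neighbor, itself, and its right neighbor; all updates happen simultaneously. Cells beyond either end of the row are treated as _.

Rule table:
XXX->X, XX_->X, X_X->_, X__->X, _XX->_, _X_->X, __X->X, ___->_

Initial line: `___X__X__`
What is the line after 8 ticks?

__XXXXXX_
_X_XXXXXX
XX__XXXXX
_XXX_XXXX
X_XX__XXX
X__XXX_XX
XXX_XX__X
_XX__XXXX

_XX__XXXX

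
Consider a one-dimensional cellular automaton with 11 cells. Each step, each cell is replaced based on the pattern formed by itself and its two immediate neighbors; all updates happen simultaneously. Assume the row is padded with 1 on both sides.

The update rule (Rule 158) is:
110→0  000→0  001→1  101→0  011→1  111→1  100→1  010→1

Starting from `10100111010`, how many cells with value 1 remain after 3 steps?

7

00111110010
11111101110
11111001100
count of 1: 7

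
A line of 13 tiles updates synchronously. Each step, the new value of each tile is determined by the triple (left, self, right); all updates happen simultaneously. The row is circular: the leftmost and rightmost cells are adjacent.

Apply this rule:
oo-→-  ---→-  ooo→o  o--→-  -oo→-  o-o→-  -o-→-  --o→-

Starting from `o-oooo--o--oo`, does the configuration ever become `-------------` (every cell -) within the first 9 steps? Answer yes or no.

step 1: ---oo-------o
step 2: -------------
all cells are - at step 2

yes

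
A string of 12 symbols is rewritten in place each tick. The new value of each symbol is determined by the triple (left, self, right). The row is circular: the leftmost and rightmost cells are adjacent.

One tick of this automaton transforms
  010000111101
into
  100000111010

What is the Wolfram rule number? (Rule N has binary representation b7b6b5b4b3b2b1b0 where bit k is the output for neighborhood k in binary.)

position 7: 111 → 1  (bit 7 = 1)
position 9: 110 → 0  (bit 6 = 0)
position 0: 101 → 1  (bit 5 = 1)
position 2: 100 → 0  (bit 4 = 0)
position 6: 011 → 1  (bit 3 = 1)
position 1: 010 → 0  (bit 2 = 0)
position 5: 001 → 0  (bit 1 = 0)
position 3: 000 → 0  (bit 0 = 0)
bits b7..b0 = 10101000 = 168

168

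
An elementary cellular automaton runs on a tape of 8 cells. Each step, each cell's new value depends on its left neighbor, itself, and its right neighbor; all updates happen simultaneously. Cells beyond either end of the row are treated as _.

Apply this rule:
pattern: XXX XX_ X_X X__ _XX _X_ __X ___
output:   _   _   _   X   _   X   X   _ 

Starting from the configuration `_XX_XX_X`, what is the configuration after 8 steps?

step 1: X______X
step 2: XX____XX
step 3: __X__X__
step 4: _XXXXXX_
step 5: X______X  (repeats step 1; period 4)
step 8: _XXXXXX_

_XXXXXX_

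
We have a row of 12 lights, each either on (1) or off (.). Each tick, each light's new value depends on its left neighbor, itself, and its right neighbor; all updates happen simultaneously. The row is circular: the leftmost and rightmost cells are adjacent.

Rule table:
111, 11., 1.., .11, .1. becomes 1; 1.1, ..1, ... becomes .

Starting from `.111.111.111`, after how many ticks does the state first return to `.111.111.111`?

tick 1: .111.111.111

1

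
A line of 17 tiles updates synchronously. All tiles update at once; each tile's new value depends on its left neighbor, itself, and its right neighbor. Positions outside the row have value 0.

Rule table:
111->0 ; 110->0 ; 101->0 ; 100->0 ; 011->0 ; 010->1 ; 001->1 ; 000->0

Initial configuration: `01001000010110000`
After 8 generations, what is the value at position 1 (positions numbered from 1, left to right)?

11011000110000000
00000001000000000
00000011000000000
00000100000000000
00001100000000000
00010000000000000
00110000000000000
01000000000000000
position 1 holds 0

0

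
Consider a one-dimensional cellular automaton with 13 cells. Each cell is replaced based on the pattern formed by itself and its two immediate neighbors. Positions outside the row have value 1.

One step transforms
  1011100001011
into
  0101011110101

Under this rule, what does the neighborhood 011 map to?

0

At position 2 the neighborhood is 011; the next row has 0 there.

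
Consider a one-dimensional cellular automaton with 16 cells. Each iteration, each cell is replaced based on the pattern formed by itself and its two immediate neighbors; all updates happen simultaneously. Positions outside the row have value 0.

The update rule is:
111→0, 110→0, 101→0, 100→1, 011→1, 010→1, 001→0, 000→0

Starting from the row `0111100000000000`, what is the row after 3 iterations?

0101010100000000

iteration 1: 0100010000000000
iteration 2: 0110011000000000
iteration 3: 0101010100000000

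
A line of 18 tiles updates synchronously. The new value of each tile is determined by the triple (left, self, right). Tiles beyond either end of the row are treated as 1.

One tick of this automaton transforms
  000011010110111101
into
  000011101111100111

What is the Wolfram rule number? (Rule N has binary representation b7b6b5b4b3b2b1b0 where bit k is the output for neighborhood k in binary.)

104

position 13: 111 → 0  (bit 7 = 0)
position 5: 110 → 1  (bit 6 = 1)
position 6: 101 → 1  (bit 5 = 1)
position 0: 100 → 0  (bit 4 = 0)
position 4: 011 → 1  (bit 3 = 1)
position 7: 010 → 0  (bit 2 = 0)
position 3: 001 → 0  (bit 1 = 0)
position 1: 000 → 0  (bit 0 = 0)
bits b7..b0 = 01101000 = 104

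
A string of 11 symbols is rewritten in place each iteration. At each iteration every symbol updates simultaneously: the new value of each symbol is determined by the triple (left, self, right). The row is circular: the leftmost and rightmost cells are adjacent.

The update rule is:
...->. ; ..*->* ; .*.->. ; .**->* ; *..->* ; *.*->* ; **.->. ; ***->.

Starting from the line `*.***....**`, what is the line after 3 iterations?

..**.**..**

.**..*..**.
**.**.***.*
..**.**..**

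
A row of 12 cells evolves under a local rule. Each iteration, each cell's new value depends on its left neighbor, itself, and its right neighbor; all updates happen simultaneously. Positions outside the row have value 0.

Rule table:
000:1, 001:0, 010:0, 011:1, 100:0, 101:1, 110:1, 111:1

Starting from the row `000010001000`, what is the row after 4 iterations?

111000100011
111010001011
111100100111
111100000111

111100000111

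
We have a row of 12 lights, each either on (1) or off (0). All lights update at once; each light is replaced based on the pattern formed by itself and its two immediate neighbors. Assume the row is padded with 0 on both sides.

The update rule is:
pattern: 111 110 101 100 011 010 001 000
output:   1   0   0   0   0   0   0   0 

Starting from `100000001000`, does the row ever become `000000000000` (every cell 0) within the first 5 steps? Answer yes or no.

yes

000000000000
all cells are 0 at step 1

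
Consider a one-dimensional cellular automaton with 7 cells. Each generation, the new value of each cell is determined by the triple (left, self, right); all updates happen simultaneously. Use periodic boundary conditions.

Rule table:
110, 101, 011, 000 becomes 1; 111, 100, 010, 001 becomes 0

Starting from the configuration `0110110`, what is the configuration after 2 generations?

0100010

0111110
0100010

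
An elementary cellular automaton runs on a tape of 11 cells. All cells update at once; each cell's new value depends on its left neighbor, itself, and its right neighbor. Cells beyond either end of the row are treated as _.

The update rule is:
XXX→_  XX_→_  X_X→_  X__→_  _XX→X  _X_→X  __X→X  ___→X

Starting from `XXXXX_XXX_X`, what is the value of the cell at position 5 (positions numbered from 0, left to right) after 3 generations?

generation 1: X_____X___X
generation 2: X_XXXXX_XXX
generation 3: X_X_____X__
position 5 holds _

_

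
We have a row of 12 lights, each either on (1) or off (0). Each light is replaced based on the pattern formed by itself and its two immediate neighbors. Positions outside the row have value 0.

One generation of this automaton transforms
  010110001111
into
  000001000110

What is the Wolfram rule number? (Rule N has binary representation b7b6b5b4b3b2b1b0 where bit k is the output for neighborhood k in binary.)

position 9: 111 → 1  (bit 7 = 1)
position 4: 110 → 0  (bit 6 = 0)
position 2: 101 → 0  (bit 5 = 0)
position 5: 100 → 1  (bit 4 = 1)
position 3: 011 → 0  (bit 3 = 0)
position 1: 010 → 0  (bit 2 = 0)
position 0: 001 → 0  (bit 1 = 0)
position 6: 000 → 0  (bit 0 = 0)
bits b7..b0 = 10010000 = 144

144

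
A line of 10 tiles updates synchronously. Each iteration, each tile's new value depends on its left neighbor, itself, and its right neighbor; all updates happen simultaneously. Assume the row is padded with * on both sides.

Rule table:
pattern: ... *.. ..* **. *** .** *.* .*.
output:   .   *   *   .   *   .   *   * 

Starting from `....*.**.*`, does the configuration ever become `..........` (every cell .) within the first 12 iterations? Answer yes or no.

no

*..***..*.
.**.*.****
*..***.***
.**.*.*.**
*..*****.*
.**.***.*.
*..*.*.***
.******.**
*.****.*.*
.*.**.***.
***..*.*.*
**.******.
iteration 12 is **.******., still not uniform .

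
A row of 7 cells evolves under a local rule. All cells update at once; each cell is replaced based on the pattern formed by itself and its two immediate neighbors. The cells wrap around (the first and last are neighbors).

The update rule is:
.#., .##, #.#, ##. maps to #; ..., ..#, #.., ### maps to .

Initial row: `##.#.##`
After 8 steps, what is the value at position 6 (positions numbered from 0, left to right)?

.

.#####.
.#...#.
.#...#.  (fixed point — unchanged through step 8)
position 6 holds .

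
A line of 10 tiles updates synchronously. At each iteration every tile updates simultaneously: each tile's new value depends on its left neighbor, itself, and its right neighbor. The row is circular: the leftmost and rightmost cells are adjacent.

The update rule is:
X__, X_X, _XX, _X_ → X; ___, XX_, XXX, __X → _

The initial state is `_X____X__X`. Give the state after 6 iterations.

X_X___XXXX

XXX___XX_X
___X__X_XX
X__XX_XXX_
XX_X_XX__X
__XXXX_X_X
X_X___XXXX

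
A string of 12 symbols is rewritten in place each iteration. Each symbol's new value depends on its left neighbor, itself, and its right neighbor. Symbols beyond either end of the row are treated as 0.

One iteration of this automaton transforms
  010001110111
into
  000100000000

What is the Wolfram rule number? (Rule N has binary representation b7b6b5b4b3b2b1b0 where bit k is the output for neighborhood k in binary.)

position 6: 111 → 0  (bit 7 = 0)
position 7: 110 → 0  (bit 6 = 0)
position 8: 101 → 0  (bit 5 = 0)
position 2: 100 → 0  (bit 4 = 0)
position 5: 011 → 0  (bit 3 = 0)
position 1: 010 → 0  (bit 2 = 0)
position 0: 001 → 0  (bit 1 = 0)
position 3: 000 → 1  (bit 0 = 1)
bits b7..b0 = 00000001 = 1

1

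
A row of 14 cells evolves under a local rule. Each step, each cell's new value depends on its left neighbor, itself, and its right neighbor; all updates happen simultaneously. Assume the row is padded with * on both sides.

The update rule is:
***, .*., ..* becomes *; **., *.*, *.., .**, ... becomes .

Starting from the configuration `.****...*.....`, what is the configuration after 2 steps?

step 1: ..**...**....*
step 2: .*....*.....*.

.*....*.....*.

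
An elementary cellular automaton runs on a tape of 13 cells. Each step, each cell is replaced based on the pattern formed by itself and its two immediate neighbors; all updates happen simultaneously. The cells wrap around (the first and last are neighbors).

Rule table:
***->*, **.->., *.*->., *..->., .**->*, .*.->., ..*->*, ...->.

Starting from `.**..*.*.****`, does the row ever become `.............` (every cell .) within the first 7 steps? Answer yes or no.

no

.*..*....***.
*..*....***..
..*....***..*
.*....***..*.
*....***..*..
....***..*..*
...***..*..*.
step 7 is ...***..*..*., still not uniform .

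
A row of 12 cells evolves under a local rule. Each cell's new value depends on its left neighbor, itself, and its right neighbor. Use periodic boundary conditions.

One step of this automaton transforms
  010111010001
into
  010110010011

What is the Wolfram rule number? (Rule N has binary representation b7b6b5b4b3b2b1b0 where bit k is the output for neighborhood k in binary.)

142

position 4: 111 → 1  (bit 7 = 1)
position 5: 110 → 0  (bit 6 = 0)
position 0: 101 → 0  (bit 5 = 0)
position 8: 100 → 0  (bit 4 = 0)
position 3: 011 → 1  (bit 3 = 1)
position 1: 010 → 1  (bit 2 = 1)
position 10: 001 → 1  (bit 1 = 1)
position 9: 000 → 0  (bit 0 = 0)
bits b7..b0 = 10001110 = 142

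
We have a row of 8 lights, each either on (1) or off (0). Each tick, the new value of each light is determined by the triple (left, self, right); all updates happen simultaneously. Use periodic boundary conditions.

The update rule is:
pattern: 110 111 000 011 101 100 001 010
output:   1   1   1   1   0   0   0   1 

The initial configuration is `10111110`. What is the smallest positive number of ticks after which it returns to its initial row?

1

10111110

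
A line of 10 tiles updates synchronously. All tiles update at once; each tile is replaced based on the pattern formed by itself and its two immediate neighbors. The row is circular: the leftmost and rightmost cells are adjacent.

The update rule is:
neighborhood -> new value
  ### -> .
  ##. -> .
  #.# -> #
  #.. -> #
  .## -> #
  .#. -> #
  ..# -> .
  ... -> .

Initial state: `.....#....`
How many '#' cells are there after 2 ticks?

.....##...
.....#.#..
count of #: 2

2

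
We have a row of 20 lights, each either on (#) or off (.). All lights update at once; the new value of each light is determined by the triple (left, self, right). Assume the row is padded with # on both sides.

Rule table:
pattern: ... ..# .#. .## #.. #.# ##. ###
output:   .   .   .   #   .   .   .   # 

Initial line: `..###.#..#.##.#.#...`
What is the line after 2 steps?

step 1: ..##.......#........
step 2: ..#.................

..#.................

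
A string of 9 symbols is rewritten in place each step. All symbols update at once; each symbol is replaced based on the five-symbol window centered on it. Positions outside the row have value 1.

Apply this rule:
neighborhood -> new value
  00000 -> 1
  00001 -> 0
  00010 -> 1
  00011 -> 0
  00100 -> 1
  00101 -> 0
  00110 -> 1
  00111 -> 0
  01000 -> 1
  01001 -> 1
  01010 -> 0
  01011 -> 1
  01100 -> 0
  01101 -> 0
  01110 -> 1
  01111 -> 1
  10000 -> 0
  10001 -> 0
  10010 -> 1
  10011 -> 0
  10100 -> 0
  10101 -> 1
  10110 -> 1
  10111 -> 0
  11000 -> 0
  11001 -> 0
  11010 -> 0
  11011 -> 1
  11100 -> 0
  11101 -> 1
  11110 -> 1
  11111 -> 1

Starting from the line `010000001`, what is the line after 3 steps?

011100000

step 1: 001011000
step 2: 010110000
step 3: 011100000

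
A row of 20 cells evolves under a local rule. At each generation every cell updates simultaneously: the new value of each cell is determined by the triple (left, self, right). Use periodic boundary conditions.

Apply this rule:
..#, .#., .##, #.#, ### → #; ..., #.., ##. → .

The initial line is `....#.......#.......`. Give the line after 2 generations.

..##......##........

...##......##.......
..##......##........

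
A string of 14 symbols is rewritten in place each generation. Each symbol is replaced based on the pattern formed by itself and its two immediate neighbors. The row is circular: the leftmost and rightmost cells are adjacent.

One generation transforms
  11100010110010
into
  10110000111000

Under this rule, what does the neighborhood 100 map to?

At position 3 the neighborhood is 100; the next row has 1 there.

1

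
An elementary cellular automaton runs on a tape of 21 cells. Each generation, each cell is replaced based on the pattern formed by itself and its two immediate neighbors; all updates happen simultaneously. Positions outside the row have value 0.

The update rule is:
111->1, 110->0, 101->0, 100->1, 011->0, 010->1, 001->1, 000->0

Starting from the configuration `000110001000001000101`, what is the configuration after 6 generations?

001001011100011101101
011111001010101000001
101110111010101100011
100100010010100010100
111110111110110110110
011100011100000000001

011100011100000000001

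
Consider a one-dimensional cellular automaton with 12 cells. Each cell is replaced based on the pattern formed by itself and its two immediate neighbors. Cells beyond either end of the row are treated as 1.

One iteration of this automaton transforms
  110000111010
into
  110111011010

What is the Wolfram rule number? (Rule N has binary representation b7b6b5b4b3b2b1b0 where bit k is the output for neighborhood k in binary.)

position 0: 111 → 1  (bit 7 = 1)
position 1: 110 → 1  (bit 6 = 1)
position 9: 101 → 0  (bit 5 = 0)
position 2: 100 → 0  (bit 4 = 0)
position 6: 011 → 0  (bit 3 = 0)
position 10: 010 → 1  (bit 2 = 1)
position 5: 001 → 1  (bit 1 = 1)
position 3: 000 → 1  (bit 0 = 1)
bits b7..b0 = 11000111 = 199

199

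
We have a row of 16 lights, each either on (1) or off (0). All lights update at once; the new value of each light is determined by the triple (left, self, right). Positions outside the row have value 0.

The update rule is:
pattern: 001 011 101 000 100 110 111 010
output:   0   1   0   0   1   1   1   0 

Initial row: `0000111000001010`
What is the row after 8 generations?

generation 1: 0000111100000001
generation 2: 0000111110000000
generation 3: 0000111111000000
generation 4: 0000111111100000
generation 5: 0000111111110000
generation 6: 0000111111111000
generation 7: 0000111111111100
generation 8: 0000111111111110

0000111111111110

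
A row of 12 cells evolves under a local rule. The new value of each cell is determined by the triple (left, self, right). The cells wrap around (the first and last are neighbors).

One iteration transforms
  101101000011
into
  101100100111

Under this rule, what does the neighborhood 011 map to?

At position 2 the neighborhood is 011; the next row has 1 there.

1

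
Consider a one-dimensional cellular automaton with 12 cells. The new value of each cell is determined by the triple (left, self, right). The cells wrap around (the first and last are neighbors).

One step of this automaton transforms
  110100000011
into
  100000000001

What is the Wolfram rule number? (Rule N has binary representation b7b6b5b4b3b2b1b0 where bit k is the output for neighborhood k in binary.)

position 0: 111 → 1  (bit 7 = 1)
position 1: 110 → 0  (bit 6 = 0)
position 2: 101 → 0  (bit 5 = 0)
position 4: 100 → 0  (bit 4 = 0)
position 10: 011 → 0  (bit 3 = 0)
position 3: 010 → 0  (bit 2 = 0)
position 9: 001 → 0  (bit 1 = 0)
position 5: 000 → 0  (bit 0 = 0)
bits b7..b0 = 10000000 = 128

128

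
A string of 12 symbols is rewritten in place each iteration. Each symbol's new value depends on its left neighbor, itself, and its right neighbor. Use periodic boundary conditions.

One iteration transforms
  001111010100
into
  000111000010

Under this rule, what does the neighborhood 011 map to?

At position 2 the neighborhood is 011; the next row has 0 there.

0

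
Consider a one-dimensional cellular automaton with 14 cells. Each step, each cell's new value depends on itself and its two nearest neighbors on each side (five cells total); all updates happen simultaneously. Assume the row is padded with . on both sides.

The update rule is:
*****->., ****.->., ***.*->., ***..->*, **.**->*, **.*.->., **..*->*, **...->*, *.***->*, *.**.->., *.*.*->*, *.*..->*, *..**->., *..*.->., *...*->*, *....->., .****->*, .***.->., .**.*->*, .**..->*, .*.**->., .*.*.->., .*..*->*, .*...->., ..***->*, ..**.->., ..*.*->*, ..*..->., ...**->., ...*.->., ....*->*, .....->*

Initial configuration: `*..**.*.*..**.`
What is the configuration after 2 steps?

..*.*.*..**..*

step 1: .*..*.*.**..**
step 2: ..*.*.*..**..*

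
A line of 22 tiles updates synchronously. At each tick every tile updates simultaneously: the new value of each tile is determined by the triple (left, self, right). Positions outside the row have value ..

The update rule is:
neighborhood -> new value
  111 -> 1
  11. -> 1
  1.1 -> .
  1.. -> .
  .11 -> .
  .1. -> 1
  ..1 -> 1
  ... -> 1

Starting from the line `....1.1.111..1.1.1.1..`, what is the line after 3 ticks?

1.111.1.1.1.11.1.1.1.1

11111.1..11.11.1.1.1.1
.1111.1.1.1..1.1.1.1.1
1.111.1.1.1.11.1.1.1.1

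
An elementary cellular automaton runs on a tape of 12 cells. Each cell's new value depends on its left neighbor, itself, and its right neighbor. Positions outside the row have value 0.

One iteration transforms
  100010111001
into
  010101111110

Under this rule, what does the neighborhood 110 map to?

1

At position 8 the neighborhood is 110; the next row has 1 there.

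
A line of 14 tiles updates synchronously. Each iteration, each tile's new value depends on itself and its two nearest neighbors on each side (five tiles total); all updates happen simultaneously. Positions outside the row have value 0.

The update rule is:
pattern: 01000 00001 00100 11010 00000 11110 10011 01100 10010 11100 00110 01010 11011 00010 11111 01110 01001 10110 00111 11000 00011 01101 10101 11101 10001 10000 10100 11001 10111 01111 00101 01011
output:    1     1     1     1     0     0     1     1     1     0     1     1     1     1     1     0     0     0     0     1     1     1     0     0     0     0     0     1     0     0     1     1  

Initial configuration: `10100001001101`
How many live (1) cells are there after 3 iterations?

8

11010111011110
11101000100001
00010101110111
count of 1: 8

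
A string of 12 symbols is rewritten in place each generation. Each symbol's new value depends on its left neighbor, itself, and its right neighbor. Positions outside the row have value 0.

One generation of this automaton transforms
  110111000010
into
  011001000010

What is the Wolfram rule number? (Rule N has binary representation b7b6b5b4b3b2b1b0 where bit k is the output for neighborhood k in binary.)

100

position 4: 111 → 0  (bit 7 = 0)
position 1: 110 → 1  (bit 6 = 1)
position 2: 101 → 1  (bit 5 = 1)
position 6: 100 → 0  (bit 4 = 0)
position 0: 011 → 0  (bit 3 = 0)
position 10: 010 → 1  (bit 2 = 1)
position 9: 001 → 0  (bit 1 = 0)
position 7: 000 → 0  (bit 0 = 0)
bits b7..b0 = 01100100 = 100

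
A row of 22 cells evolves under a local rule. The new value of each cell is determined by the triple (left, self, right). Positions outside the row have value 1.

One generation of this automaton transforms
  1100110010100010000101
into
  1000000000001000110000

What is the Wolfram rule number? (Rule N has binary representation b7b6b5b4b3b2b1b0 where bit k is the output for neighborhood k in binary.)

129

position 0: 111 → 1  (bit 7 = 1)
position 1: 110 → 0  (bit 6 = 0)
position 9: 101 → 0  (bit 5 = 0)
position 2: 100 → 0  (bit 4 = 0)
position 4: 011 → 0  (bit 3 = 0)
position 8: 010 → 0  (bit 2 = 0)
position 3: 001 → 0  (bit 1 = 0)
position 12: 000 → 1  (bit 0 = 1)
bits b7..b0 = 10000001 = 129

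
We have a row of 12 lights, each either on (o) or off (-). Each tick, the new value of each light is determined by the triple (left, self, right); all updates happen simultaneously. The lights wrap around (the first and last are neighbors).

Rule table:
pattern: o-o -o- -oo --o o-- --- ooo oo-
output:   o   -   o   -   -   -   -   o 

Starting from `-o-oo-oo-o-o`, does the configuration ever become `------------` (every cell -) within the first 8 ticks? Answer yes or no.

o-ooooooo-o-
-oo-----oo-o
ooo-----ooo-
o-o-----o-oo
oo-------oo-
oo-------ooo
-o-------o--
------------
all cells are - at tick 8

yes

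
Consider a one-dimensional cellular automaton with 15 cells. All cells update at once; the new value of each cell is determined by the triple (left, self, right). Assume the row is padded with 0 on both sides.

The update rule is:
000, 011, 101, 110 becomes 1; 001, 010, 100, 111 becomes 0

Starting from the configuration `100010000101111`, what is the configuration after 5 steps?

001100100010001

001000110011001
100010110011000
001001110011011
100001010011111
001100100010001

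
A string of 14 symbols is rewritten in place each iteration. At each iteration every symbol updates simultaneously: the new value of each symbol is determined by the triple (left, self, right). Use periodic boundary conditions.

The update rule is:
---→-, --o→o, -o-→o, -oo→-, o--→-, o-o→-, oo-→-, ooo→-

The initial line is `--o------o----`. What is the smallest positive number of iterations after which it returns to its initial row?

14

-oo-----oo----
o------o------
o-----oo-----o
-----o------o-
----oo-----oo-
---o------o---
--oo-----oo---
-o------o-----
oo-----oo-----
------o------o
-----oo-----oo
----o------o--
---oo-----oo--
--o------o----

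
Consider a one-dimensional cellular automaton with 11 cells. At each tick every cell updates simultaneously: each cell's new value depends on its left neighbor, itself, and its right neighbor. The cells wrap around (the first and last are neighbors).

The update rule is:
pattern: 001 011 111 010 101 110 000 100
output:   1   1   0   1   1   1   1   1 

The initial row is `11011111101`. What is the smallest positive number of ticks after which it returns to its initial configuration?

01110000111
11011111101

2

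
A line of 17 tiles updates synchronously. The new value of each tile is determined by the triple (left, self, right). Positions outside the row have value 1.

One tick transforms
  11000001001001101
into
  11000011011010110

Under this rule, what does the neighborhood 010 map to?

At position 7 the neighborhood is 010; the next row has 1 there.

1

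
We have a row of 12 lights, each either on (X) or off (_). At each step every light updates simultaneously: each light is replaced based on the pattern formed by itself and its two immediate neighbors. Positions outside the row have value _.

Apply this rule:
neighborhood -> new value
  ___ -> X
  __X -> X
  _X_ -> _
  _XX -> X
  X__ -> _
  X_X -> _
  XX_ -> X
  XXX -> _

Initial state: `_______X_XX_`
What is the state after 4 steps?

XXX__X_X____

XXXXXXX__XX_
X_____X_XXX_
__XXXX__X_X_
XXX__X_X____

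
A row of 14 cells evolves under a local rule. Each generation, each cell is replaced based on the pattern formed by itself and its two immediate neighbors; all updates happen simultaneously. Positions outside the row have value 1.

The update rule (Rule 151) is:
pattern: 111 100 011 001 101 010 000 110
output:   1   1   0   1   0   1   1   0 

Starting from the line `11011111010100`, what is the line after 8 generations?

10001110010111
01110101110011
00100100101101
11111111100000
11111111011111
11111110001111
11111101110111
11111000100011

11111000100011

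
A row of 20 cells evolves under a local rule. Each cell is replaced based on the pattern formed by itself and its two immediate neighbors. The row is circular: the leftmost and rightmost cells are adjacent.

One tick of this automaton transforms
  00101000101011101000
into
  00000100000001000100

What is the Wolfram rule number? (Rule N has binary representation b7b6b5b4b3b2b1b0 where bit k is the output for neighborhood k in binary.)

144

position 13: 111 → 1  (bit 7 = 1)
position 14: 110 → 0  (bit 6 = 0)
position 3: 101 → 0  (bit 5 = 0)
position 5: 100 → 1  (bit 4 = 1)
position 12: 011 → 0  (bit 3 = 0)
position 2: 010 → 0  (bit 2 = 0)
position 1: 001 → 0  (bit 1 = 0)
position 0: 000 → 0  (bit 0 = 0)
bits b7..b0 = 10010000 = 144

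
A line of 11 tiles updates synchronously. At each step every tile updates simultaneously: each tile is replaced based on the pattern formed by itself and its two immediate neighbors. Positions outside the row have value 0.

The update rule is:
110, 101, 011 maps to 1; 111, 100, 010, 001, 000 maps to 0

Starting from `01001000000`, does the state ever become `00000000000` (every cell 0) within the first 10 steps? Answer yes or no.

yes

step 1: 00000000000
all cells are 0 at step 1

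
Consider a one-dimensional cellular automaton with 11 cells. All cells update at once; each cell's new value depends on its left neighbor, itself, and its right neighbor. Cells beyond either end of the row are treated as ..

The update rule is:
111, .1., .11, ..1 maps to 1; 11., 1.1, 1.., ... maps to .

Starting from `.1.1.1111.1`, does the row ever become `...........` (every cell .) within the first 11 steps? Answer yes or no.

no

step 1: 11.1.111..1
step 2: 1..1.11..11
step 3: 1.11.1..11.
step 4: 1.1..1.11..
step 5: 1.1.11.1...
step 6: 1.1.1..1...
step 7: 1.1.1.11...
step 8: 1.1.1.1....
step 9: 1.1.1.1....  (fixed point — unchanged through step 11)
step 11 is 1.1.1.1...., still not uniform .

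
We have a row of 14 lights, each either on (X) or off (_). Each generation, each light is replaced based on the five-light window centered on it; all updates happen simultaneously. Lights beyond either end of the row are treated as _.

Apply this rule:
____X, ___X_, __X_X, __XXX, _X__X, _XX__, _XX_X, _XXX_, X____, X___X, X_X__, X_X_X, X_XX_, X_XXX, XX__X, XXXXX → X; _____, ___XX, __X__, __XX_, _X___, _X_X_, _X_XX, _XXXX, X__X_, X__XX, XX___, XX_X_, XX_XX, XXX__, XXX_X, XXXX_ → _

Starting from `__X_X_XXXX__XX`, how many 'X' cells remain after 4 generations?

XXX_X_X___X__X
XX__X_X_XX_X__
_XX_X_X_XX_X_X
__X_X_X_XX_X_X
count of X: 7

7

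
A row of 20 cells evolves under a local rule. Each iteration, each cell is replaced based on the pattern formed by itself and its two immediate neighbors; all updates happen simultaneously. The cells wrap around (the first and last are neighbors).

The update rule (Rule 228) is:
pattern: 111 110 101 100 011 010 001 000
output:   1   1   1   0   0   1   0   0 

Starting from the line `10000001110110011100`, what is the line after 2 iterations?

10000000111010001100
10000000011110000100

10000000011110000100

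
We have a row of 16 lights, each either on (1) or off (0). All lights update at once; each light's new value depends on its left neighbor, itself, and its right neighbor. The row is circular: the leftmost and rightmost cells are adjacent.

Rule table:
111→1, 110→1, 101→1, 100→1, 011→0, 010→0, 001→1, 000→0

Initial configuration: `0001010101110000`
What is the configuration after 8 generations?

0010101010111000
0101010101011100
1010101010101110
0101010101010111
1010101010101011
1101010101010101
1110101010101010
0111010101010101

0111010101010101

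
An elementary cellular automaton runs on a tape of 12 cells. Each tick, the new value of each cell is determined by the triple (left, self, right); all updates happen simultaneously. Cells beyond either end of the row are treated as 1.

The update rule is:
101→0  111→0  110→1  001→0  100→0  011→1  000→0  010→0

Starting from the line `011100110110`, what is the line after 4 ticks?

tick 1: 010100110110
tick 2: 000000110110
tick 3: 000000110110  (fixed point — unchanged through tick 4)

000000110110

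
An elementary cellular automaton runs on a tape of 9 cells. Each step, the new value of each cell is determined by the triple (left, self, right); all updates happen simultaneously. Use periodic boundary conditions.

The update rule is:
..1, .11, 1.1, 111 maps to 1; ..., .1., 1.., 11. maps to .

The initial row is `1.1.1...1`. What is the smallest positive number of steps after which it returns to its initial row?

9

.1.1...11
1.1...11.
.1...11.1
1...11.1.
...11.1.1
..11.1.1.
.11.1.1..
11.1.1...
1.1.1...1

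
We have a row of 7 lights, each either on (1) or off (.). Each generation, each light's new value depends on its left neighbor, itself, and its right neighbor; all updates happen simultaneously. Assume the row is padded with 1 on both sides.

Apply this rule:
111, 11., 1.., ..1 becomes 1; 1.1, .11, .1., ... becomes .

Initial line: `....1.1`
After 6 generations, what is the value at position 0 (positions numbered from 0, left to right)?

1

1..1...
111.1.1
111....
1111..1
111111.
111111.
position 0 holds 1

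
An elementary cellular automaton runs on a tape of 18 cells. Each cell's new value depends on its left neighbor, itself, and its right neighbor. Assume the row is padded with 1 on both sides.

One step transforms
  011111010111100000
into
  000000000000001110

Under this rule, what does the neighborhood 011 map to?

At position 1 the neighborhood is 011; the next row has 0 there.

0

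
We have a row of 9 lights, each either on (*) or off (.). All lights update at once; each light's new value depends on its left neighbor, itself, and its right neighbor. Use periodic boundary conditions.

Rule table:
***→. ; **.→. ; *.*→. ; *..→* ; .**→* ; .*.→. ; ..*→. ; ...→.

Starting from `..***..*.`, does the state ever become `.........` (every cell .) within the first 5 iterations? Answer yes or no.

..*..*..*
*..*..*..
.*..*..*.
..*..*..*  (repeats iteration 1; period 3)
iteration 5: *..*..*..
iteration 5 is *..*..*.., still not uniform .

no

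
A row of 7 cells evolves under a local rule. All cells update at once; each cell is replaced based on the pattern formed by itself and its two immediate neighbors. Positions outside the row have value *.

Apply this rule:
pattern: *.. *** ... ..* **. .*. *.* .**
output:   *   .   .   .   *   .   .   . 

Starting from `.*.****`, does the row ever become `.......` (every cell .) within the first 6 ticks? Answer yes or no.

yes

.......
all cells are . at tick 1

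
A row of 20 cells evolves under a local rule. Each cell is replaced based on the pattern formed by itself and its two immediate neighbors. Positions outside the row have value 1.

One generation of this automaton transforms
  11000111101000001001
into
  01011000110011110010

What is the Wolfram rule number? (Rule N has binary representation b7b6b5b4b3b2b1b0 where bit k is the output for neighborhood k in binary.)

99

position 0: 111 → 0  (bit 7 = 0)
position 1: 110 → 1  (bit 6 = 1)
position 9: 101 → 1  (bit 5 = 1)
position 2: 100 → 0  (bit 4 = 0)
position 5: 011 → 0  (bit 3 = 0)
position 10: 010 → 0  (bit 2 = 0)
position 4: 001 → 1  (bit 1 = 1)
position 3: 000 → 1  (bit 0 = 1)
bits b7..b0 = 01100011 = 99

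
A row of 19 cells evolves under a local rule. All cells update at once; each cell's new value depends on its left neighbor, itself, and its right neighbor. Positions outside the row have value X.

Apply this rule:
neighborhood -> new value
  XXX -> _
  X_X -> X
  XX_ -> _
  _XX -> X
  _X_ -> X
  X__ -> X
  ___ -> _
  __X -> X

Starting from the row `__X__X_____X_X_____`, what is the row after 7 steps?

X_XX_XX___XXXXX___X

XXXXXXX___XXXXX___X
_______X_XX____X_XX
X_____XXXX_X__XXXX_
_X___XX___XXXXX___X
XXX_XX_X_XX____X_XX
___XX_XXXX_X__XXXX_
X_XX_XX___XXXXX___X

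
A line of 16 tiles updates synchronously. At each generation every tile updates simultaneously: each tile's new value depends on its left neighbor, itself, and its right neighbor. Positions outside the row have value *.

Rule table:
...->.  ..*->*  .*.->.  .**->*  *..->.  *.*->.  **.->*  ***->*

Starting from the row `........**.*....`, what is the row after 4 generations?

.......***.....*
......****....**
.....*****...***
....******..****

....******..****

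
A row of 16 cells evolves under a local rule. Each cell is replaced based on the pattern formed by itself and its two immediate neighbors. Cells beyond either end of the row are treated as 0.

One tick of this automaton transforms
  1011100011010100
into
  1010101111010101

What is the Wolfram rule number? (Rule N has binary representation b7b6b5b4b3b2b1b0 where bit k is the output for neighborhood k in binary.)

79

position 3: 111 → 0  (bit 7 = 0)
position 4: 110 → 1  (bit 6 = 1)
position 1: 101 → 0  (bit 5 = 0)
position 5: 100 → 0  (bit 4 = 0)
position 2: 011 → 1  (bit 3 = 1)
position 0: 010 → 1  (bit 2 = 1)
position 7: 001 → 1  (bit 1 = 1)
position 6: 000 → 1  (bit 0 = 1)
bits b7..b0 = 01001111 = 79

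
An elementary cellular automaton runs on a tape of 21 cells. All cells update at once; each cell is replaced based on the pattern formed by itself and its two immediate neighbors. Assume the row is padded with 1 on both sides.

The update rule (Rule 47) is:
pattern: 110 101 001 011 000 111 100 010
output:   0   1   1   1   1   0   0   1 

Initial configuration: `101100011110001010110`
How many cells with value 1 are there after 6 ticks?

9

011001110000111111101
110011000111100000011
000110011100001111110
011100110001111000001
110001100111000011111
000111001100011110000
count of 1: 9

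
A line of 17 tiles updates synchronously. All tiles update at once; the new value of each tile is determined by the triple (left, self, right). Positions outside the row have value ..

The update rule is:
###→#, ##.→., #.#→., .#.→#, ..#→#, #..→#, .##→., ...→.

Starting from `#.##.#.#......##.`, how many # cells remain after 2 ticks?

10

#....#.##....#..#
##..##...#..#####
count of #: 10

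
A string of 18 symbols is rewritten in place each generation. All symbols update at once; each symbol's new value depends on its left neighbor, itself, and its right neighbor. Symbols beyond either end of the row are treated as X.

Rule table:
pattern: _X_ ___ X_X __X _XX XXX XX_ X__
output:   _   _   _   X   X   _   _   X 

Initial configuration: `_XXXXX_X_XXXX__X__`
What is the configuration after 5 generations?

X__X_____XX_XX__X_

_X_______X___XX_XX
__X_____X_X_XX__X_
XX_X___X____X_XX__
____X_X_X__X__X_XX
X__X_____XX_XX__X_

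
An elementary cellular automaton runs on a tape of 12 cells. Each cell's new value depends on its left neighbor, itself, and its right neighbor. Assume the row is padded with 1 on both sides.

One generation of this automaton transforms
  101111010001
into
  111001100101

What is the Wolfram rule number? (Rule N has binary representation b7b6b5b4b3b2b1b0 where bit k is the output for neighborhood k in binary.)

105

position 3: 111 → 0  (bit 7 = 0)
position 0: 110 → 1  (bit 6 = 1)
position 1: 101 → 1  (bit 5 = 1)
position 8: 100 → 0  (bit 4 = 0)
position 2: 011 → 1  (bit 3 = 1)
position 7: 010 → 0  (bit 2 = 0)
position 10: 001 → 0  (bit 1 = 0)
position 9: 000 → 1  (bit 0 = 1)
bits b7..b0 = 01101001 = 105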